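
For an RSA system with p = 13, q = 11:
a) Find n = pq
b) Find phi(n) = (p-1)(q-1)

Step 1: n = p * q = 13 * 11 = 143.
Step 2: phi(n) = (p-1)(q-1) = 12 * 10 = 120.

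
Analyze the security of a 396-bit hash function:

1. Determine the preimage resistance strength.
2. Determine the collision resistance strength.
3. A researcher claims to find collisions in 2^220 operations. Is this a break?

Step 1: Preimage resistance requires brute-force of 2^396 operations.
Step 2: Collision resistance (birthday bound) = 2^(396/2) = 2^198.
Step 3: The claimed attack costs 2^220 operations.
Step 4: Since 2^220 >= 2^198, the claimed attack is no faster than the generic birthday attack, so this does not break collision resistance.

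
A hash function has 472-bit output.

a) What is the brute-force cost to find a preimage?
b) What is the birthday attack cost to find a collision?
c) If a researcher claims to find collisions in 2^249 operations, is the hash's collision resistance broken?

Step 1: Preimage resistance requires brute-force of 2^472 operations.
Step 2: Collision resistance (birthday bound) = 2^(472/2) = 2^236.
Step 3: The claimed attack costs 2^249 operations.
Step 4: Since 2^249 >= 2^236, the claimed attack is no faster than the generic birthday attack, so this does not break collision resistance.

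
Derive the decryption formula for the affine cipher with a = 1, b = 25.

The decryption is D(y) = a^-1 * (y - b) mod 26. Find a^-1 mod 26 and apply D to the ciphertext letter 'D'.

Step 1: Find a^-1, the modular inverse of 1 mod 26.
Step 2: We need 1 * a^-1 = 1 (mod 26).
Step 3: 1 * 1 = 1 = 0 * 26 + 1, so a^-1 = 1.
Step 4: D(y) = 1(y - 25) mod 26.
Step 5: Apply to 'D' (y = 3): D(3) = 1 * (3 - 25) mod 26 = 1 * -22 mod 26 = 4 -> 'E'.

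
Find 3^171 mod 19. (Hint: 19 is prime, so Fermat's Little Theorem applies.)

Step 1: Since 19 is prime, by Fermat's Little Theorem: 3^18 = 1 (mod 19).
Step 2: Reduce exponent: 171 mod 18 = 9.
Step 3: So 3^171 = 3^9 (mod 19).
Step 4: 3^9 mod 19 = 18.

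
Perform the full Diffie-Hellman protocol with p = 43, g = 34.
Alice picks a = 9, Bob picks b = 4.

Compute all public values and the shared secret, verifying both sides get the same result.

Step 1: A = g^a mod p = 34^9 mod 43 = 8.
Step 2: B = g^b mod p = 34^4 mod 43 = 25.
Step 3: Alice computes s = B^a mod p = 25^9 mod 43 = 11.
Step 4: Bob computes s = A^b mod p = 8^4 mod 43 = 11.
Both sides agree: shared secret = 11.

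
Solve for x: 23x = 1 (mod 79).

Step 1: We need x such that 23 * x = 1 (mod 79).
Step 2: Using the extended Euclidean algorithm or trial:
  23 * 55 = 1265 = 16 * 79 + 1.
Step 3: Since 1265 mod 79 = 1, the inverse is x = 55.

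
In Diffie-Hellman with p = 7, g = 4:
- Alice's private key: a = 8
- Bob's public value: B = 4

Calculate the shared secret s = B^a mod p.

Step 1: s = B^a mod p = 4^8 mod 7.
  4^1 mod 7 = 4
  4^2 mod 7 = (4 * 4) mod 7 = 2
  4^3 mod 7 = (2 * 4) mod 7 = 1
  4^4 mod 7 = (1 * 4) mod 7 = 4
  4^5 mod 7 = (4 * 4) mod 7 = 2
  4^6 mod 7 = (2 * 4) mod 7 = 1
  4^7 mod 7 = (1 * 4) mod 7 = 4
  4^8 mod 7 = (4 * 4) mod 7 = 2
Result: shared secret = 2.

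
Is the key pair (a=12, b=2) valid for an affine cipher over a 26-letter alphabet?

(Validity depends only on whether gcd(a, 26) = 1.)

Step 1: Compute gcd(12, 26).
Step 2: gcd(12, 26) = 2.
Since gcd = 2 != 1, 12 shares a common factor with 26, so it cannot be used.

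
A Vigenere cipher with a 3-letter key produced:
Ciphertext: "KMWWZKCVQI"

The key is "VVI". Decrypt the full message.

Step 1: Key 'VVI' has length 3. Extended key: VVIVVIVVIV
Step 2: Decrypt each position:
  K(10) - V(21) = 15 = P
  M(12) - V(21) = 17 = R
  W(22) - I(8) = 14 = O
  W(22) - V(21) = 1 = B
  Z(25) - V(21) = 4 = E
  K(10) - I(8) = 2 = C
  C(2) - V(21) = 7 = H
  V(21) - V(21) = 0 = A
  Q(16) - I(8) = 8 = I
  I(8) - V(21) = 13 = N
Plaintext: PROBECHAIN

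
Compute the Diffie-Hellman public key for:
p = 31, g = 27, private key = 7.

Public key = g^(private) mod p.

Step 1: A = g^a mod p = 27^7 mod 31.
  27^1 mod 31 = 27
  27^2 mod 31 = (27 * 27) mod 31 = 16
  27^3 mod 31 = (16 * 27) mod 31 = 29
  27^4 mod 31 = (29 * 27) mod 31 = 8
  27^5 mod 31 = (8 * 27) mod 31 = 30
  27^6 mod 31 = (30 * 27) mod 31 = 4
  27^7 mod 31 = (4 * 27) mod 31 = 15
Result: A = 15.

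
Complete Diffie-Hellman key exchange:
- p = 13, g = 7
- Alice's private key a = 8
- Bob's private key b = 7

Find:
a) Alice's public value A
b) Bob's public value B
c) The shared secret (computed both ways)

Step 1: A = g^a mod p = 7^8 mod 13 = 3.
Step 2: B = g^b mod p = 7^7 mod 13 = 6.
Step 3: Alice computes s = B^a mod p = 6^8 mod 13 = 3.
Step 4: Bob computes s = A^b mod p = 3^7 mod 13 = 3.
Both sides agree: shared secret = 3.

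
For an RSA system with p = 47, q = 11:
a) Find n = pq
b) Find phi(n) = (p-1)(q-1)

Step 1: n = p * q = 47 * 11 = 517.
Step 2: phi(n) = (p-1)(q-1) = 46 * 10 = 460.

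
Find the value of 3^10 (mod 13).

Step 1: Compute 3^10 mod 13 step by step, reducing modulo 13 at each step.
  3^1 mod 13 = 3
  3^2 mod 13 = (3 * 3) mod 13 = 9
  3^3 mod 13 = (9 * 3) mod 13 = 1
  3^4 mod 13 = (1 * 3) mod 13 = 3
  3^5 mod 13 = (3 * 3) mod 13 = 9
  3^6 mod 13 = (9 * 3) mod 13 = 1
  3^7 mod 13 = (1 * 3) mod 13 = 3
  3^8 mod 13 = (3 * 3) mod 13 = 9
  3^9 mod 13 = (9 * 3) mod 13 = 1
  3^10 mod 13 = (1 * 3) mod 13 = 3
Step 2: Result = 3.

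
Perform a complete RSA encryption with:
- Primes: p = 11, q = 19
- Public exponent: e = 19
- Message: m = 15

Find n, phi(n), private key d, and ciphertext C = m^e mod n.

Step 1: n = 11 * 19 = 209.
Step 2: phi(n) = (11-1)(19-1) = 10 * 18 = 180.
Step 3: Find d = 19^(-1) mod 180 = 19.
  Verify: 19 * 19 = 361 = 1 (mod 180).
Step 4: C = 15^19 mod 209 = 91.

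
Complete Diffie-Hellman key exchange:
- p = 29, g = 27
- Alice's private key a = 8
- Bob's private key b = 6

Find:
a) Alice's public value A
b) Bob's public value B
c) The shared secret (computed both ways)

Step 1: A = g^a mod p = 27^8 mod 29 = 24.
Step 2: B = g^b mod p = 27^6 mod 29 = 6.
Step 3: Alice computes s = B^a mod p = 6^8 mod 29 = 23.
Step 4: Bob computes s = A^b mod p = 24^6 mod 29 = 23.
Both sides agree: shared secret = 23.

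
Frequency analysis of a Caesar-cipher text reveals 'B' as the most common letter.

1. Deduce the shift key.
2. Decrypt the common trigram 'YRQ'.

Step 1: In English, 'E' is the most frequent letter (12.7%).
Step 2: The most frequent ciphertext letter is 'B' (position 1).
Step 3: Shift = (1 - 4) mod 26 = 23.
Step 4: Decrypt 'YRQ' by shifting back 23:
  Y -> B
  R -> U
  Q -> T
Step 5: 'YRQ' decrypts to 'BUT'.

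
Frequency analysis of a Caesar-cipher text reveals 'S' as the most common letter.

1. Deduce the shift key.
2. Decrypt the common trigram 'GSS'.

Step 1: In English, 'E' is the most frequent letter (12.7%).
Step 2: The most frequent ciphertext letter is 'S' (position 18).
Step 3: Shift = (18 - 4) mod 26 = 14.
Step 4: Decrypt 'GSS' by shifting back 14:
  G -> S
  S -> E
  S -> E
Step 5: 'GSS' decrypts to 'SEE'.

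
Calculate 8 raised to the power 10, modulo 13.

Step 1: Compute 8^10 mod 13 step by step, reducing modulo 13 at each step.
  8^1 mod 13 = 8
  8^2 mod 13 = (8 * 8) mod 13 = 12
  8^3 mod 13 = (12 * 8) mod 13 = 5
  8^4 mod 13 = (5 * 8) mod 13 = 1
  8^5 mod 13 = (1 * 8) mod 13 = 8
  8^6 mod 13 = (8 * 8) mod 13 = 12
  8^7 mod 13 = (12 * 8) mod 13 = 5
  8^8 mod 13 = (5 * 8) mod 13 = 1
  8^9 mod 13 = (1 * 8) mod 13 = 8
  8^10 mod 13 = (8 * 8) mod 13 = 12
Step 2: Result = 12.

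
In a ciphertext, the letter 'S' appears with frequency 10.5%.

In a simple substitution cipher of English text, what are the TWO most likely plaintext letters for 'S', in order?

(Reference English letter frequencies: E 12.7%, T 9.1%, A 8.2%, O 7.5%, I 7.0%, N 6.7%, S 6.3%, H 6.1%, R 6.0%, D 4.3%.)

Step 1: Observed frequency of 'S' is 10.5%.
Step 2: Compute distances to each reference frequency and sort:
  T (9.1%): difference = 1.4% <-- BEST
  E (12.7%): difference = 2.2% <-- RUNNER-UP
  A (8.2%): difference = 2.3%
  O (7.5%): difference = 3.0%
  I (7.0%): difference = 3.5%
Step 3: Most likely is 'T' (9.1%, diff 1.4%); second most likely is 'E' (12.7%, diff 2.2%).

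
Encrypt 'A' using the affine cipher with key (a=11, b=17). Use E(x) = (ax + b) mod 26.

Step 1: Convert 'A' to number: x = 0.
Step 2: E(0) = (11 * 0 + 17) mod 26 = 17 mod 26 = 17.
Step 3: Convert 17 back to letter: R.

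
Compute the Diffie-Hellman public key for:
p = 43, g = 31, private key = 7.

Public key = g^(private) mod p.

Step 1: A = g^a mod p = 31^7 mod 43.
  31^1 mod 43 = 31
  31^2 mod 43 = (31 * 31) mod 43 = 15
  31^3 mod 43 = (15 * 31) mod 43 = 35
  31^4 mod 43 = (35 * 31) mod 43 = 10
  31^5 mod 43 = (10 * 31) mod 43 = 9
  31^6 mod 43 = (9 * 31) mod 43 = 21
  31^7 mod 43 = (21 * 31) mod 43 = 6
Result: A = 6.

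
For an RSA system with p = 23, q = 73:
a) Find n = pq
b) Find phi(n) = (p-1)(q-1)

Step 1: n = p * q = 23 * 73 = 1679.
Step 2: phi(n) = (p-1)(q-1) = 22 * 72 = 1584.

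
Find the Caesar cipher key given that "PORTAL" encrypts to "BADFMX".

Step 1: Compare first letters: P (position 15) -> B (position 1).
Step 2: Shift = (1 - 15) mod 26 = 12.
The shift value is 12.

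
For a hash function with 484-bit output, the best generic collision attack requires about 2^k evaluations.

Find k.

Step 1: The hash has a 484-bit output.
Step 2: Collision resistance means it should be infeasible to find any x != y with h(x) = h(y).
By the birthday bound, a generic collision search succeeds after about sqrt(2^484) = 2^(484/2) = 2^242 evaluations.
Step 3: Security level = 242 bits.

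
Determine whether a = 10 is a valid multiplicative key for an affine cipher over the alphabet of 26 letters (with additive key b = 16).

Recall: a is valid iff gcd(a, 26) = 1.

Step 1: Compute gcd(10, 26).
Step 2: gcd(10, 26) = 2.
Since gcd = 2 != 1, 10 shares a common factor with 26, so it cannot be used.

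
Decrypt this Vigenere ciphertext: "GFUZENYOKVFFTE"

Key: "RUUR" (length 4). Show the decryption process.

Step 1: Key 'RUUR' has length 4. Extended key: RUURRUURRUURRU
Step 2: Decrypt each position:
  G(6) - R(17) = 15 = P
  F(5) - U(20) = 11 = L
  U(20) - U(20) = 0 = A
  Z(25) - R(17) = 8 = I
  E(4) - R(17) = 13 = N
  N(13) - U(20) = 19 = T
  Y(24) - U(20) = 4 = E
  O(14) - R(17) = 23 = X
  K(10) - R(17) = 19 = T
  V(21) - U(20) = 1 = B
  F(5) - U(20) = 11 = L
  F(5) - R(17) = 14 = O
  T(19) - R(17) = 2 = C
  E(4) - U(20) = 10 = K
Plaintext: PLAINTEXTBLOCK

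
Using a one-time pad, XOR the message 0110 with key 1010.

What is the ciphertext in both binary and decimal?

Step 1: Write out the XOR operation bit by bit:
  Message: 0110
  Key:     1010
  XOR:     1100
Step 2: Convert to decimal: 1100 = 12.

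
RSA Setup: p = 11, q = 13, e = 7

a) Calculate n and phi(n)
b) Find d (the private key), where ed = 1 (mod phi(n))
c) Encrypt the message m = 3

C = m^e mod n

Step 1: n = 11 * 13 = 143.
Step 2: phi(n) = (11-1)(13-1) = 10 * 12 = 120.
Step 3: Find d = 7^(-1) mod 120 = 103.
  Verify: 7 * 103 = 721 = 1 (mod 120).
Step 4: C = 3^7 mod 143 = 42.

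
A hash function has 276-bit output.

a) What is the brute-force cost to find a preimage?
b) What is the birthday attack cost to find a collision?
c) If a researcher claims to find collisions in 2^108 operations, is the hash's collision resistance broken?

Step 1: Preimage resistance requires brute-force of 2^276 operations.
Step 2: Collision resistance (birthday bound) = 2^(276/2) = 2^138.
Step 3: The claimed attack costs 2^108 operations.
Step 4: Since 2^108 < 2^138, the claimed attack beats the generic birthday bound, so collision resistance is broken.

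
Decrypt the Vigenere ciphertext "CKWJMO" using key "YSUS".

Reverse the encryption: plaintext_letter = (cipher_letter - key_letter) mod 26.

Step 1: Extend key: YSUSYS
Step 2: Decrypt each letter (c - k) mod 26:
  C(2) - Y(24) = (2-24) mod 26 = 4 = E
  K(10) - S(18) = (10-18) mod 26 = 18 = S
  W(22) - U(20) = (22-20) mod 26 = 2 = C
  J(9) - S(18) = (9-18) mod 26 = 17 = R
  M(12) - Y(24) = (12-24) mod 26 = 14 = O
  O(14) - S(18) = (14-18) mod 26 = 22 = W
Plaintext: ESCROW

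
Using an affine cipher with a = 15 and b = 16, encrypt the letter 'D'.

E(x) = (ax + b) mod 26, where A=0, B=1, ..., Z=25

Step 1: Convert 'D' to number: x = 3.
Step 2: E(3) = (15 * 3 + 16) mod 26 = 61 mod 26 = 9.
Step 3: Convert 9 back to letter: J.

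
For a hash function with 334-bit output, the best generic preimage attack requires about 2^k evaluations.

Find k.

Step 1: The hash has a 334-bit output.
Step 2: Preimage resistance means: given a digest h(x), it should be infeasible to find any input that hashes to it.
With a 334-bit output there are 2^334 possible digests, so a generic brute-force preimage search costs about 2^334 evaluations.
Step 3: Security level = 334 bits.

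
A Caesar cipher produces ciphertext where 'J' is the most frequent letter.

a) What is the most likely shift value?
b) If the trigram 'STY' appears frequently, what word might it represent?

Step 1: In English, 'E' is the most frequent letter (12.7%).
Step 2: The most frequent ciphertext letter is 'J' (position 9).
Step 3: Shift = (9 - 4) mod 26 = 5.
Step 4: Decrypt 'STY' by shifting back 5:
  S -> N
  T -> O
  Y -> T
Step 5: 'STY' decrypts to 'NOT'.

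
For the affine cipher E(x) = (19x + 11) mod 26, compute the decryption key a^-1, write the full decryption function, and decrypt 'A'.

Step 1: Find a^-1, the modular inverse of 19 mod 26.
Step 2: We need 19 * a^-1 = 1 (mod 26).
Step 3: 19 * 11 = 209 = 8 * 26 + 1, so a^-1 = 11.
Step 4: D(y) = 11(y - 11) mod 26.
Step 5: Apply to 'A' (y = 0): D(0) = 11 * (0 - 11) mod 26 = 11 * -11 mod 26 = 9 -> 'J'.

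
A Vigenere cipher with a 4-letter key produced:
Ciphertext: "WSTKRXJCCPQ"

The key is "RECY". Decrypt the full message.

Step 1: Key 'RECY' has length 4. Extended key: RECYRECYREC
Step 2: Decrypt each position:
  W(22) - R(17) = 5 = F
  S(18) - E(4) = 14 = O
  T(19) - C(2) = 17 = R
  K(10) - Y(24) = 12 = M
  R(17) - R(17) = 0 = A
  X(23) - E(4) = 19 = T
  J(9) - C(2) = 7 = H
  C(2) - Y(24) = 4 = E
  C(2) - R(17) = 11 = L
  P(15) - E(4) = 11 = L
  Q(16) - C(2) = 14 = O
Plaintext: FORMATHELLO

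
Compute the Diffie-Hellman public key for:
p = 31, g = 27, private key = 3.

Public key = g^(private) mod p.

Step 1: A = g^a mod p = 27^3 mod 31.
  27^1 mod 31 = 27
  27^2 mod 31 = (27 * 27) mod 31 = 16
  27^3 mod 31 = (16 * 27) mod 31 = 29
Result: A = 29.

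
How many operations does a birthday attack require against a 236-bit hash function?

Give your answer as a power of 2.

Step 1: The birthday paradox gives collision probability ~50% after sqrt(2^n) = 2^(n/2) hashes.
Step 2: For 236-bit output: 2^(236/2) = 2^118.
Step 3: Approximately 2^118 hash computations needed.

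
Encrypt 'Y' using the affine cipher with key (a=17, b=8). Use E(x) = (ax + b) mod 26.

Step 1: Convert 'Y' to number: x = 24.
Step 2: E(24) = (17 * 24 + 8) mod 26 = 416 mod 26 = 0.
Step 3: Convert 0 back to letter: A.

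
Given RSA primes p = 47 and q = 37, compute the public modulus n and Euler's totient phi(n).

Step 1: n = p * q = 47 * 37 = 1739.
Step 2: phi(n) = (p-1)(q-1) = 46 * 36 = 1656.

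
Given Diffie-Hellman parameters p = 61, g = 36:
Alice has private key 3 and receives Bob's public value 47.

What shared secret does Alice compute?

Step 1: s = B^a mod p = 47^3 mod 61.
  47^1 mod 61 = 47
  47^2 mod 61 = (47 * 47) mod 61 = 13
  47^3 mod 61 = (13 * 47) mod 61 = 1
Result: shared secret = 1.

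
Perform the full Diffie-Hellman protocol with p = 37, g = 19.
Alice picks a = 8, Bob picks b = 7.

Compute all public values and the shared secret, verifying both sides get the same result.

Step 1: A = g^a mod p = 19^8 mod 37 = 12.
Step 2: B = g^b mod p = 19^7 mod 37 = 24.
Step 3: Alice computes s = B^a mod p = 24^8 mod 37 = 9.
Step 4: Bob computes s = A^b mod p = 12^7 mod 37 = 9.
Both sides agree: shared secret = 9.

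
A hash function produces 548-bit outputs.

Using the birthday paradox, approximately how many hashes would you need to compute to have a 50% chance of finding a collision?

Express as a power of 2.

Step 1: The birthday paradox gives collision probability ~50% after sqrt(2^n) = 2^(n/2) hashes.
Step 2: For 548-bit output: 2^(548/2) = 2^274.
Step 3: Approximately 2^274 hash computations needed.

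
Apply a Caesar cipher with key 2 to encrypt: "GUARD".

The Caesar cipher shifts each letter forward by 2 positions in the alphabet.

Step 1: For each letter, shift forward by 2 positions (mod 26).
  G (position 6) -> position (6+2) mod 26 = 8 -> I
  U (position 20) -> position (20+2) mod 26 = 22 -> W
  A (position 0) -> position (0+2) mod 26 = 2 -> C
  R (position 17) -> position (17+2) mod 26 = 19 -> T
  D (position 3) -> position (3+2) mod 26 = 5 -> F
Result: IWCTF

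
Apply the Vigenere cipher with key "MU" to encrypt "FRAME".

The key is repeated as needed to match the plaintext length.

Step 1: Repeat key to match plaintext length:
  Plaintext: FRAME
  Key:       MUMUM
Step 2: Encrypt each letter:
  F(5) + M(12) = (5+12) mod 26 = 17 = R
  R(17) + U(20) = (17+20) mod 26 = 11 = L
  A(0) + M(12) = (0+12) mod 26 = 12 = M
  M(12) + U(20) = (12+20) mod 26 = 6 = G
  E(4) + M(12) = (4+12) mod 26 = 16 = Q
Ciphertext: RLMGQ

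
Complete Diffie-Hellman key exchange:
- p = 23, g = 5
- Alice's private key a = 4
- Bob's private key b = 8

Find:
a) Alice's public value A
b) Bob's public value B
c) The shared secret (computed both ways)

Step 1: A = g^a mod p = 5^4 mod 23 = 4.
Step 2: B = g^b mod p = 5^8 mod 23 = 16.
Step 3: Alice computes s = B^a mod p = 16^4 mod 23 = 9.
Step 4: Bob computes s = A^b mod p = 4^8 mod 23 = 9.
Both sides agree: shared secret = 9.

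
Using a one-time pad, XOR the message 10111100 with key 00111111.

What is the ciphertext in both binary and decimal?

Step 1: Write out the XOR operation bit by bit:
  Message: 10111100
  Key:     00111111
  XOR:     10000011
Step 2: Convert to decimal: 10000011 = 131.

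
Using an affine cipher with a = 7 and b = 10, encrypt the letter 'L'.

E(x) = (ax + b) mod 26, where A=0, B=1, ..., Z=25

Step 1: Convert 'L' to number: x = 11.
Step 2: E(11) = (7 * 11 + 10) mod 26 = 87 mod 26 = 9.
Step 3: Convert 9 back to letter: J.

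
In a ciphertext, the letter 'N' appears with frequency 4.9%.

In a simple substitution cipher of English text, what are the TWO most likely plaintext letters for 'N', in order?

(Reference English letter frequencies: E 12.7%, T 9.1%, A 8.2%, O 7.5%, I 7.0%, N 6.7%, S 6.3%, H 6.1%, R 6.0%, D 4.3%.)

Step 1: Observed frequency of 'N' is 4.9%.
Step 2: Compute distances to each reference frequency and sort:
  D (4.3%): difference = 0.6% <-- BEST
  R (6.0%): difference = 1.1% <-- RUNNER-UP
  H (6.1%): difference = 1.2%
  S (6.3%): difference = 1.4%
  N (6.7%): difference = 1.8%
Step 3: Most likely is 'D' (4.3%, diff 0.6%); second most likely is 'R' (6.0%, diff 1.1%).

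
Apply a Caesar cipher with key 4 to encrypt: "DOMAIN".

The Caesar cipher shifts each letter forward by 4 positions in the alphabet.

Step 1: For each letter, shift forward by 4 positions (mod 26).
  D (position 3) -> position (3+4) mod 26 = 7 -> H
  O (position 14) -> position (14+4) mod 26 = 18 -> S
  M (position 12) -> position (12+4) mod 26 = 16 -> Q
  A (position 0) -> position (0+4) mod 26 = 4 -> E
  I (position 8) -> position (8+4) mod 26 = 12 -> M
  N (position 13) -> position (13+4) mod 26 = 17 -> R
Result: HSQEMR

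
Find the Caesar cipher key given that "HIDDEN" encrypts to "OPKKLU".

Step 1: Compare first letters: H (position 7) -> O (position 14).
Step 2: Shift = (14 - 7) mod 26 = 7.
The shift value is 7.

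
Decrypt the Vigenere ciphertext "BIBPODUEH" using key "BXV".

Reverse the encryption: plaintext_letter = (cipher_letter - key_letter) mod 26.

Step 1: Extend key: BXVBXVBXV
Step 2: Decrypt each letter (c - k) mod 26:
  B(1) - B(1) = (1-1) mod 26 = 0 = A
  I(8) - X(23) = (8-23) mod 26 = 11 = L
  B(1) - V(21) = (1-21) mod 26 = 6 = G
  P(15) - B(1) = (15-1) mod 26 = 14 = O
  O(14) - X(23) = (14-23) mod 26 = 17 = R
  D(3) - V(21) = (3-21) mod 26 = 8 = I
  U(20) - B(1) = (20-1) mod 26 = 19 = T
  E(4) - X(23) = (4-23) mod 26 = 7 = H
  H(7) - V(21) = (7-21) mod 26 = 12 = M
Plaintext: ALGORITHM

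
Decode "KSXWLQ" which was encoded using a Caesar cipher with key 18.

Step 1: Reverse the shift by subtracting 18 from each letter position.
  K (position 10) -> position (10-18) mod 26 = 18 -> S
  S (position 18) -> position (18-18) mod 26 = 0 -> A
  X (position 23) -> position (23-18) mod 26 = 5 -> F
  W (position 22) -> position (22-18) mod 26 = 4 -> E
  L (position 11) -> position (11-18) mod 26 = 19 -> T
  Q (position 16) -> position (16-18) mod 26 = 24 -> Y
Decrypted message: SAFETY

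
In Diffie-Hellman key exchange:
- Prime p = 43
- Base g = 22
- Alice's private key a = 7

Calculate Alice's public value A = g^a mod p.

Step 1: A = g^a mod p = 22^7 mod 43.
  22^1 mod 43 = 22
  22^2 mod 43 = (22 * 22) mod 43 = 11
  22^3 mod 43 = (11 * 22) mod 43 = 27
  22^4 mod 43 = (27 * 22) mod 43 = 35
  22^5 mod 43 = (35 * 22) mod 43 = 39
  22^6 mod 43 = (39 * 22) mod 43 = 41
  22^7 mod 43 = (41 * 22) mod 43 = 42
Result: A = 42.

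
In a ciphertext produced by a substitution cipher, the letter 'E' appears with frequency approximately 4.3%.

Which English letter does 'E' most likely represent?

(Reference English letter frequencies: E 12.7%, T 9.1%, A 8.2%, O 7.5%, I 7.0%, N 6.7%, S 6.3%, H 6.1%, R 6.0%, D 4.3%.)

Step 1: The observed frequency is 4.3%.
Step 2: Compare with English frequencies:
  E: 12.7% (difference: 8.4%)
  T: 9.1% (difference: 4.8%)
  A: 8.2% (difference: 3.9%)
  O: 7.5% (difference: 3.2%)
  I: 7.0% (difference: 2.7%)
  N: 6.7% (difference: 2.4%)
  S: 6.3% (difference: 2.0%)
  H: 6.1% (difference: 1.8%)
  R: 6.0% (difference: 1.7%)
  D: 4.3% (difference: 0.0%) <-- closest
Step 3: 'E' most likely represents 'D' (frequency 4.3%).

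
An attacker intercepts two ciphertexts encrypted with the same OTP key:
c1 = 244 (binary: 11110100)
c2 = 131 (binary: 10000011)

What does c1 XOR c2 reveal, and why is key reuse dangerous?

Step 1: c1 XOR c2 = (m1 XOR k) XOR (m2 XOR k).
Step 2: By XOR associativity/commutativity: = m1 XOR m2 XOR k XOR k = m1 XOR m2.
Step 3: 11110100 XOR 10000011 = 01110111 = 119.
Step 4: The key cancels out! An attacker learns m1 XOR m2 = 119, revealing the relationship between plaintexts.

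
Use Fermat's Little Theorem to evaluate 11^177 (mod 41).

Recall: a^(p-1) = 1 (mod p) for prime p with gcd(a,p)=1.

Step 1: Since 41 is prime, by Fermat's Little Theorem: 11^40 = 1 (mod 41).
Step 2: Reduce exponent: 177 mod 40 = 17.
Step 3: So 11^177 = 11^17 (mod 41).
Step 4: 11^17 mod 41 = 28.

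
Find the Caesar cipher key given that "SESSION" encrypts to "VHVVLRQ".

Step 1: Compare first letters: S (position 18) -> V (position 21).
Step 2: Shift = (21 - 18) mod 26 = 3.
The shift value is 3.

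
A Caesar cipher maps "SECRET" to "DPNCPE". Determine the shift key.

Step 1: Compare first letters: S (position 18) -> D (position 3).
Step 2: Shift = (3 - 18) mod 26 = 11.
The shift value is 11.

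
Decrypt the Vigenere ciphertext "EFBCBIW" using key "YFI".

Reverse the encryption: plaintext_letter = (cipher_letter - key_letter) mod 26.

Step 1: Extend key: YFIYFIY
Step 2: Decrypt each letter (c - k) mod 26:
  E(4) - Y(24) = (4-24) mod 26 = 6 = G
  F(5) - F(5) = (5-5) mod 26 = 0 = A
  B(1) - I(8) = (1-8) mod 26 = 19 = T
  C(2) - Y(24) = (2-24) mod 26 = 4 = E
  B(1) - F(5) = (1-5) mod 26 = 22 = W
  I(8) - I(8) = (8-8) mod 26 = 0 = A
  W(22) - Y(24) = (22-24) mod 26 = 24 = Y
Plaintext: GATEWAY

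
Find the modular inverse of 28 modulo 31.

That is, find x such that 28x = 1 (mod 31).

Step 1: We need x such that 28 * x = 1 (mod 31).
Step 2: Using the extended Euclidean algorithm or trial:
  28 * 10 = 280 = 9 * 31 + 1.
Step 3: Since 280 mod 31 = 1, the inverse is x = 10.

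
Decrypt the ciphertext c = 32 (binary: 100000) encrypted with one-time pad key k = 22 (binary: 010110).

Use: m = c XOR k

Step 1: XOR ciphertext with key:
  Ciphertext: 100000
  Key:        010110
  XOR:        110110
Step 2: Plaintext = 110110 = 54 in decimal.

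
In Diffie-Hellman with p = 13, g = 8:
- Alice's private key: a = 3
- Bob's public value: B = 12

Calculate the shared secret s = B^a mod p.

Step 1: s = B^a mod p = 12^3 mod 13.
  12^1 mod 13 = 12
  12^2 mod 13 = (12 * 12) mod 13 = 1
  12^3 mod 13 = (1 * 12) mod 13 = 12
Result: shared secret = 12.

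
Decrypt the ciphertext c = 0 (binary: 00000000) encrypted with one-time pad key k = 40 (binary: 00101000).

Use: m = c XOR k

Step 1: XOR ciphertext with key:
  Ciphertext: 00000000
  Key:        00101000
  XOR:        00101000
Step 2: Plaintext = 00101000 = 40 in decimal.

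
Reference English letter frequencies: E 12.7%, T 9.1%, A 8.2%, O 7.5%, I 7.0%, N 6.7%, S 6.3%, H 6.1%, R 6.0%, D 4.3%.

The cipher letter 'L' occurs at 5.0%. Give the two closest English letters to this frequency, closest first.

Step 1: Observed frequency of 'L' is 5.0%.
Step 2: Compute distances to each reference frequency and sort:
  D (4.3%): difference = 0.7% <-- BEST
  R (6.0%): difference = 1.0% <-- RUNNER-UP
  H (6.1%): difference = 1.1%
  S (6.3%): difference = 1.3%
  N (6.7%): difference = 1.7%
Step 3: Most likely is 'D' (4.3%, diff 0.7%); second most likely is 'R' (6.0%, diff 1.0%).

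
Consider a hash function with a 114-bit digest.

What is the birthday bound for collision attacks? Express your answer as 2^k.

Step 1: The birthday paradox gives collision probability ~50% after sqrt(2^n) = 2^(n/2) hashes.
Step 2: For 114-bit output: 2^(114/2) = 2^57.
Step 3: Approximately 2^57 hash computations needed.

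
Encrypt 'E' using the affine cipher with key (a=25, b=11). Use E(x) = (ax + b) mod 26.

Step 1: Convert 'E' to number: x = 4.
Step 2: E(4) = (25 * 4 + 11) mod 26 = 111 mod 26 = 7.
Step 3: Convert 7 back to letter: H.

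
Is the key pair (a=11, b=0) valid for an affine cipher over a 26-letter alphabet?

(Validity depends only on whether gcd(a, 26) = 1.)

Step 1: Compute gcd(11, 26).
Step 2: gcd(11, 26) = 1.
Since gcd = 1, 11 is coprime with 26, so it is a valid key.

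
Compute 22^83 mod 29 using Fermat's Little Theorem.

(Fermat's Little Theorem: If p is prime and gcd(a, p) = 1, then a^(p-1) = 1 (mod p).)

Step 1: Since 29 is prime, by Fermat's Little Theorem: 22^28 = 1 (mod 29).
Step 2: Reduce exponent: 83 mod 28 = 27.
Step 3: So 22^83 = 22^27 (mod 29).
Step 4: 22^27 mod 29 = 4.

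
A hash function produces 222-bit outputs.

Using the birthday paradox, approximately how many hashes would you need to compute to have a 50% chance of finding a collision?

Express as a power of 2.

Step 1: The birthday paradox gives collision probability ~50% after sqrt(2^n) = 2^(n/2) hashes.
Step 2: For 222-bit output: 2^(222/2) = 2^111.
Step 3: Approximately 2^111 hash computations needed.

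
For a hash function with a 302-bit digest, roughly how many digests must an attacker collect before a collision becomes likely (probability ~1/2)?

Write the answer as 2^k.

Step 1: The birthday paradox gives collision probability ~50% after sqrt(2^n) = 2^(n/2) hashes.
Step 2: For 302-bit output: 2^(302/2) = 2^151.
Step 3: Approximately 2^151 hash computations needed.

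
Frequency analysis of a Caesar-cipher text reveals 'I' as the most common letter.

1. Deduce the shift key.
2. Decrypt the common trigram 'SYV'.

Step 1: In English, 'E' is the most frequent letter (12.7%).
Step 2: The most frequent ciphertext letter is 'I' (position 8).
Step 3: Shift = (8 - 4) mod 26 = 4.
Step 4: Decrypt 'SYV' by shifting back 4:
  S -> O
  Y -> U
  V -> R
Step 5: 'SYV' decrypts to 'OUR'.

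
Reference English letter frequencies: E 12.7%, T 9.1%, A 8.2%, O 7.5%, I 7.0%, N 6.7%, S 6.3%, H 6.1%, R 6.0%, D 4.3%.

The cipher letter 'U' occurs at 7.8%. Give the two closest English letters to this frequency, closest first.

Step 1: Observed frequency of 'U' is 7.8%.
Step 2: Compute distances to each reference frequency and sort:
  O (7.5%): difference = 0.3% <-- BEST
  A (8.2%): difference = 0.4% <-- RUNNER-UP
  I (7.0%): difference = 0.8%
  N (6.7%): difference = 1.1%
  T (9.1%): difference = 1.3%
Step 3: Most likely is 'O' (7.5%, diff 0.3%); second most likely is 'A' (8.2%, diff 0.4%).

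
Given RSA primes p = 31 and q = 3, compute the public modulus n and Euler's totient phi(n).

Step 1: n = p * q = 31 * 3 = 93.
Step 2: phi(n) = (p-1)(q-1) = 30 * 2 = 60.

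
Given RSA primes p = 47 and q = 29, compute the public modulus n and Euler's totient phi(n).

Step 1: n = p * q = 47 * 29 = 1363.
Step 2: phi(n) = (p-1)(q-1) = 46 * 28 = 1288.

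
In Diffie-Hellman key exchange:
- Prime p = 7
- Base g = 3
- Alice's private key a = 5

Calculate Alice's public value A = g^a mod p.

Step 1: A = g^a mod p = 3^5 mod 7.
  3^1 mod 7 = 3
  3^2 mod 7 = (3 * 3) mod 7 = 2
  3^3 mod 7 = (2 * 3) mod 7 = 6
  3^4 mod 7 = (6 * 3) mod 7 = 4
  3^5 mod 7 = (4 * 3) mod 7 = 5
Result: A = 5.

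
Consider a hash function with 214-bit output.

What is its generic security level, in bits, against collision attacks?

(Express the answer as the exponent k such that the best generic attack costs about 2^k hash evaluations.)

Step 1: The hash has a 214-bit output.
Step 2: Collision resistance means it should be infeasible to find any x != y with h(x) = h(y).
By the birthday bound, a generic collision search succeeds after about sqrt(2^214) = 2^(214/2) = 2^107 evaluations.
Step 3: Security level = 107 bits.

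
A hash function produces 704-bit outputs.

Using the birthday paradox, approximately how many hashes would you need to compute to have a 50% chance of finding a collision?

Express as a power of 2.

Step 1: The birthday paradox gives collision probability ~50% after sqrt(2^n) = 2^(n/2) hashes.
Step 2: For 704-bit output: 2^(704/2) = 2^352.
Step 3: Approximately 2^352 hash computations needed.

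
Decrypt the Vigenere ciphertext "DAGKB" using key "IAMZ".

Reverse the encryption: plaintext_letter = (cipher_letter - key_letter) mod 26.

Step 1: Extend key: IAMZI
Step 2: Decrypt each letter (c - k) mod 26:
  D(3) - I(8) = (3-8) mod 26 = 21 = V
  A(0) - A(0) = (0-0) mod 26 = 0 = A
  G(6) - M(12) = (6-12) mod 26 = 20 = U
  K(10) - Z(25) = (10-25) mod 26 = 11 = L
  B(1) - I(8) = (1-8) mod 26 = 19 = T
Plaintext: VAULT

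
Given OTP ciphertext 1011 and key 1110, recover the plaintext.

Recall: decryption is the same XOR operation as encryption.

Step 1: XOR ciphertext with key:
  Ciphertext: 1011
  Key:        1110
  XOR:        0101
Step 2: Plaintext = 0101 = 5 in decimal.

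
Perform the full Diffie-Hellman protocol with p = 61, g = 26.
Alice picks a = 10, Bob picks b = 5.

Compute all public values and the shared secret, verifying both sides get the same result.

Step 1: A = g^a mod p = 26^10 mod 61 = 14.
Step 2: B = g^b mod p = 26^5 mod 61 = 40.
Step 3: Alice computes s = B^a mod p = 40^10 mod 61 = 48.
Step 4: Bob computes s = A^b mod p = 14^5 mod 61 = 48.
Both sides agree: shared secret = 48.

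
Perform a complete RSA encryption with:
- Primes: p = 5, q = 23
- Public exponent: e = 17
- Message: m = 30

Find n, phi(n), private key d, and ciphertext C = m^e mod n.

Step 1: n = 5 * 23 = 115.
Step 2: phi(n) = (5-1)(23-1) = 4 * 22 = 88.
Step 3: Find d = 17^(-1) mod 88 = 57.
  Verify: 17 * 57 = 969 = 1 (mod 88).
Step 4: C = 30^17 mod 115 = 65.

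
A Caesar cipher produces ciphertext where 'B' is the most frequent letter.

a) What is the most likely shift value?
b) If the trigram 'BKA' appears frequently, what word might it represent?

Step 1: In English, 'E' is the most frequent letter (12.7%).
Step 2: The most frequent ciphertext letter is 'B' (position 1).
Step 3: Shift = (1 - 4) mod 26 = 23.
Step 4: Decrypt 'BKA' by shifting back 23:
  B -> E
  K -> N
  A -> D
Step 5: 'BKA' decrypts to 'END'.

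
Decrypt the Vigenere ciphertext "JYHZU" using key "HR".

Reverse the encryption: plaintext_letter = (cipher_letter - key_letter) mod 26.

Step 1: Extend key: HRHRH
Step 2: Decrypt each letter (c - k) mod 26:
  J(9) - H(7) = (9-7) mod 26 = 2 = C
  Y(24) - R(17) = (24-17) mod 26 = 7 = H
  H(7) - H(7) = (7-7) mod 26 = 0 = A
  Z(25) - R(17) = (25-17) mod 26 = 8 = I
  U(20) - H(7) = (20-7) mod 26 = 13 = N
Plaintext: CHAIN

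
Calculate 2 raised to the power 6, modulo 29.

Step 1: Compute 2^6 mod 29 step by step, reducing modulo 29 at each step.
  2^1 mod 29 = 2
  2^2 mod 29 = (2 * 2) mod 29 = 4
  2^3 mod 29 = (4 * 2) mod 29 = 8
  2^4 mod 29 = (8 * 2) mod 29 = 16
  2^5 mod 29 = (16 * 2) mod 29 = 3
  2^6 mod 29 = (3 * 2) mod 29 = 6
Step 2: Result = 6.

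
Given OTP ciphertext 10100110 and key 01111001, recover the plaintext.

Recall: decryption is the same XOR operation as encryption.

Step 1: XOR ciphertext with key:
  Ciphertext: 10100110
  Key:        01111001
  XOR:        11011111
Step 2: Plaintext = 11011111 = 223 in decimal.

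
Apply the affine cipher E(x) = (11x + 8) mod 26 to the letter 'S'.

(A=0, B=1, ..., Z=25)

Step 1: Convert 'S' to number: x = 18.
Step 2: E(18) = (11 * 18 + 8) mod 26 = 206 mod 26 = 24.
Step 3: Convert 24 back to letter: Y.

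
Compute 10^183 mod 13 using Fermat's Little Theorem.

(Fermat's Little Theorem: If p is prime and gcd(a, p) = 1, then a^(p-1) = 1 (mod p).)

Step 1: Since 13 is prime, by Fermat's Little Theorem: 10^12 = 1 (mod 13).
Step 2: Reduce exponent: 183 mod 12 = 3.
Step 3: So 10^183 = 10^3 (mod 13).
Step 4: 10^3 mod 13 = 12.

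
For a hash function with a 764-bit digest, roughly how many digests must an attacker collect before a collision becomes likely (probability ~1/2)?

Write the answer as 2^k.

Step 1: The birthday paradox gives collision probability ~50% after sqrt(2^n) = 2^(n/2) hashes.
Step 2: For 764-bit output: 2^(764/2) = 2^382.
Step 3: Approximately 2^382 hash computations needed.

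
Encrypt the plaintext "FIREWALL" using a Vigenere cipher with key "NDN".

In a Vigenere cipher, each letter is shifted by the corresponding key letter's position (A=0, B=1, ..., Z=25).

Step 1: Repeat key to match plaintext length:
  Plaintext: FIREWALL
  Key:       NDNNDNND
Step 2: Encrypt each letter:
  F(5) + N(13) = (5+13) mod 26 = 18 = S
  I(8) + D(3) = (8+3) mod 26 = 11 = L
  R(17) + N(13) = (17+13) mod 26 = 4 = E
  E(4) + N(13) = (4+13) mod 26 = 17 = R
  W(22) + D(3) = (22+3) mod 26 = 25 = Z
  A(0) + N(13) = (0+13) mod 26 = 13 = N
  L(11) + N(13) = (11+13) mod 26 = 24 = Y
  L(11) + D(3) = (11+3) mod 26 = 14 = O
Ciphertext: SLERZNYO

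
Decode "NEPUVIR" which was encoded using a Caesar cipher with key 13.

Step 1: Reverse the shift by subtracting 13 from each letter position.
  N (position 13) -> position (13-13) mod 26 = 0 -> A
  E (position 4) -> position (4-13) mod 26 = 17 -> R
  P (position 15) -> position (15-13) mod 26 = 2 -> C
  U (position 20) -> position (20-13) mod 26 = 7 -> H
  V (position 21) -> position (21-13) mod 26 = 8 -> I
  I (position 8) -> position (8-13) mod 26 = 21 -> V
  R (position 17) -> position (17-13) mod 26 = 4 -> E
Decrypted message: ARCHIVE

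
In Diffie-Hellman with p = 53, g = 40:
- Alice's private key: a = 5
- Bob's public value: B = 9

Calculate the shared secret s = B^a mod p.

Step 1: s = B^a mod p = 9^5 mod 53.
  9^1 mod 53 = 9
  9^2 mod 53 = (9 * 9) mod 53 = 28
  9^3 mod 53 = (28 * 9) mod 53 = 40
  9^4 mod 53 = (40 * 9) mod 53 = 42
  9^5 mod 53 = (42 * 9) mod 53 = 7
Result: shared secret = 7.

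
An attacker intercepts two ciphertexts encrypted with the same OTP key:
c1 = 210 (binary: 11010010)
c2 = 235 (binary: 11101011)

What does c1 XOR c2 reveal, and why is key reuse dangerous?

Step 1: c1 XOR c2 = (m1 XOR k) XOR (m2 XOR k).
Step 2: By XOR associativity/commutativity: = m1 XOR m2 XOR k XOR k = m1 XOR m2.
Step 3: 11010010 XOR 11101011 = 00111001 = 57.
Step 4: The key cancels out! An attacker learns m1 XOR m2 = 57, revealing the relationship between plaintexts.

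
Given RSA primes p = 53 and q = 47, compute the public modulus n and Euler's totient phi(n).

Step 1: n = p * q = 53 * 47 = 2491.
Step 2: phi(n) = (p-1)(q-1) = 52 * 46 = 2392.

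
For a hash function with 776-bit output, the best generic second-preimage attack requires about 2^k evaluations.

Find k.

Step 1: The hash has a 776-bit output.
Step 2: Second-preimage resistance means: given a specific input x, it should be infeasible to find a different y with h(y) = h(x).
With a 776-bit output, a generic search for a second preimage costs about 2^776 evaluations (each trial matches the fixed target with probability 2^-776).
Step 3: Security level = 776 bits.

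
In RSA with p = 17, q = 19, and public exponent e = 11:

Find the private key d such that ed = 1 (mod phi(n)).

Step 1: n = 17 * 19 = 323.
Step 2: phi(n) = 16 * 18 = 288.
Step 3: Find d such that 11 * d = 1 (mod 288).
Step 4: d = 11^(-1) mod 288 = 131.
Verification: 11 * 131 = 1441 = 5 * 288 + 1.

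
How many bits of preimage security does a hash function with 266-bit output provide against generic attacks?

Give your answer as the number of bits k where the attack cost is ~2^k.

Step 1: The hash has a 266-bit output.
Step 2: Preimage resistance means: given a digest h(x), it should be infeasible to find any input that hashes to it.
With a 266-bit output there are 2^266 possible digests, so a generic brute-force preimage search costs about 2^266 evaluations.
Step 3: Security level = 266 bits.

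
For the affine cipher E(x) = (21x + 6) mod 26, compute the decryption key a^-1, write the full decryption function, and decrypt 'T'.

Step 1: Find a^-1, the modular inverse of 21 mod 26.
Step 2: We need 21 * a^-1 = 1 (mod 26).
Step 3: 21 * 5 = 105 = 4 * 26 + 1, so a^-1 = 5.
Step 4: D(y) = 5(y - 6) mod 26.
Step 5: Apply to 'T' (y = 19): D(19) = 5 * (19 - 6) mod 26 = 5 * 13 mod 26 = 13 -> 'N'.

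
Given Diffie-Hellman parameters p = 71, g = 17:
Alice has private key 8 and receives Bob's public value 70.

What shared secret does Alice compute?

Step 1: s = B^a mod p = 70^8 mod 71.
  70^1 mod 71 = 70
  70^2 mod 71 = (70 * 70) mod 71 = 1
  70^3 mod 71 = (1 * 70) mod 71 = 70
  70^4 mod 71 = (70 * 70) mod 71 = 1
  70^5 mod 71 = (1 * 70) mod 71 = 70
  70^6 mod 71 = (70 * 70) mod 71 = 1
  70^7 mod 71 = (1 * 70) mod 71 = 70
  70^8 mod 71 = (70 * 70) mod 71 = 1
Result: shared secret = 1.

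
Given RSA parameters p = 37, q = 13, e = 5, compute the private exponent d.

Step 1: n = 37 * 13 = 481.
Step 2: phi(n) = 36 * 12 = 432.
Step 3: Find d such that 5 * d = 1 (mod 432).
Step 4: d = 5^(-1) mod 432 = 173.
Verification: 5 * 173 = 865 = 2 * 432 + 1.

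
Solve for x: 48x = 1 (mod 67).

Step 1: We need x such that 48 * x = 1 (mod 67).
Step 2: Using the extended Euclidean algorithm or trial:
  48 * 7 = 336 = 5 * 67 + 1.
Step 3: Since 336 mod 67 = 1, the inverse is x = 7.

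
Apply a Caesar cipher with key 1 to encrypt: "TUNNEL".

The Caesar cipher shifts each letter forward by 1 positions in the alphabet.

Step 1: For each letter, shift forward by 1 positions (mod 26).
  T (position 19) -> position (19+1) mod 26 = 20 -> U
  U (position 20) -> position (20+1) mod 26 = 21 -> V
  N (position 13) -> position (13+1) mod 26 = 14 -> O
  N (position 13) -> position (13+1) mod 26 = 14 -> O
  E (position 4) -> position (4+1) mod 26 = 5 -> F
  L (position 11) -> position (11+1) mod 26 = 12 -> M
Result: UVOOFM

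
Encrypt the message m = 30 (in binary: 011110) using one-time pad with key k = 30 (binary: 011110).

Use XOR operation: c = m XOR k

Step 1: Write out the XOR operation bit by bit:
  Message: 011110
  Key:     011110
  XOR:     000000
Step 2: Convert to decimal: 000000 = 0.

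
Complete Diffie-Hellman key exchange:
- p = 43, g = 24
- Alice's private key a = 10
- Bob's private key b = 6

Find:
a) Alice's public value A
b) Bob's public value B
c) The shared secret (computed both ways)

Step 1: A = g^a mod p = 24^10 mod 43 = 40.
Step 2: B = g^b mod p = 24^6 mod 43 = 11.
Step 3: Alice computes s = B^a mod p = 11^10 mod 43 = 41.
Step 4: Bob computes s = A^b mod p = 40^6 mod 43 = 41.
Both sides agree: shared secret = 41.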